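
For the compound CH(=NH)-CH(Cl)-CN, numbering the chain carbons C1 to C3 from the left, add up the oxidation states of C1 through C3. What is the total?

Tallying each carbon's bonds:
C1: 1C, 1H, 2N → 0 − 1 + 2 = +1
C2: 2C, 1H, 1Cl → 0 − 1 + 1 = 0
C3: 1C, 3N → 0 + 3 = +3
Sum = +1 + 0 + 3 = +4.

+4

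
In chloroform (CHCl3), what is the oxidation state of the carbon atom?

+2

Count +1 for every bond to an atom more electronegative than carbon and −1 for every bond to one less electronegative; C–C bonds are 0.
The carbon has one bond to H (-1), one bond to Cl (+1), one bond to Cl (+1), one bond to Cl (+1).
Oxidation state = -1 + 1 + 1 + 1 = +2.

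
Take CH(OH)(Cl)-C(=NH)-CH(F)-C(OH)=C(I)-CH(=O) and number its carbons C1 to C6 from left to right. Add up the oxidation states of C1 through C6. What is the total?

Assign +1 per bond to O/N/halogen, −1 per bond to H or an electropositive element, and 0 per bond to carbon. Tallying each carbon:
C1: 1C, 1H, 1O, 1Cl → 0 − 1 + 1 + 1 = +1
C2: 2C, 2N → 0 + 2 = +2
C3: 2C, 1H, 1F → 0 − 1 + 1 = 0
C4: 3C, 1O → 0 + 1 = +1
C5: 3C, 1I → 0 + 1 = +1
C6: 1C, 1H, 2O → 0 − 1 + 2 = +1
Sum = +1 + 2 + 0 + 1 + 1 + 1 = +6.

+6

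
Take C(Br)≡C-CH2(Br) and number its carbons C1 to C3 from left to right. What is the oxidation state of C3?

Assign +1 per bond to O/N/halogen, −1 per bond to H or an electropositive element, and 0 per bond to carbon.
C3 has one bond to C (0), one bond to H (-1), one bond to H (-1), one bond to Br (+1).
Oxidation state = 0 − 1 − 1 + 1 = -1.

-1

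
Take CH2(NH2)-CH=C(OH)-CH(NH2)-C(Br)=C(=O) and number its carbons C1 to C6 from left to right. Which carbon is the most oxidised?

C6

Bonds to more-electronegative neighbours contribute +1 each, bonds to H or metals contribute −1 each, and C–C bonds contribute 0. Tallying each carbon:
C1: 1C, 2H, 1N → 0 − 2 + 1 = -1
C2: 3C, 1H → 0 − 1 = -1
C3: 3C, 1O → 0 + 1 = +1
C4: 2C, 1H, 1N → 0 − 1 + 1 = 0
C5: 3C, 1Br → 0 + 1 = +1
C6: 2C, 2O → 0 + 2 = +2
The most oxidised carbon is C6 at +2.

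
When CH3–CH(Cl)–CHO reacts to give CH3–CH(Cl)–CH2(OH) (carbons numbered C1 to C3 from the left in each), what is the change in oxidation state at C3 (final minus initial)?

Before: C3 has 1 bond to C, 1 bond to H, 2 bonds to O → oxidation state +1.
After: C3 has 1 bond to C, 2 bonds to H, 1 bond to O → oxidation state -1.
Δ = -1 − (+1) = -2, so this is a reduction at C3.

-2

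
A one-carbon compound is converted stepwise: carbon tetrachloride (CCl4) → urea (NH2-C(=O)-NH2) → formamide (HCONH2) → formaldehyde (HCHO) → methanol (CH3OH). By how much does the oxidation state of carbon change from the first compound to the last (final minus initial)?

Carbon oxidation states along the series — carbon tetrachloride: +4, urea: +4, formamide: +2, formaldehyde: 0, methanol: -2.
Net change = -2 − (+4) = -6.

-6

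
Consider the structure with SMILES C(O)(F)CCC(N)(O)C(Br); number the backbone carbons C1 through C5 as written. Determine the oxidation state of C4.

C4 has one bond to C (0), one bond to C (0), one bond to N (+1), one bond to O (+1).
Oxidation state = 0 + 0 + 1 + 1 = +2.

+2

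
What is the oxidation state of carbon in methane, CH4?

Assign +1 per bond to O/N/halogen, −1 per bond to H or an electropositive element, and 0 per bond to carbon.
The carbon has one bond to H (-1), one bond to H (-1), one bond to H (-1), one bond to H (-1).
Oxidation state = -1 − 1 − 1 − 1 = -4.

-4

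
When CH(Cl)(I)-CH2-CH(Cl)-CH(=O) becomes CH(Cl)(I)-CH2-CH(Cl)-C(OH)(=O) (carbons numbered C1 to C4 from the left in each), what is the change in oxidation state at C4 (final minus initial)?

+2

Before: C4 has 1 bond to C, 1 bond to H, 2 bonds to O → oxidation state +1.
After: C4 has 1 bond to C, 3 bonds to O → oxidation state +3.
Δ = +3 − (+1) = +2, so this is an oxidation at C4.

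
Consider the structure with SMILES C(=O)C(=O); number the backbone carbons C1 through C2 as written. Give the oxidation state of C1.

+1

C1 has one bond to C (0), one bond to H (-1), a double bond to O (2×+1 = +2).
Oxidation state = 0 − 1 + 2 = +1.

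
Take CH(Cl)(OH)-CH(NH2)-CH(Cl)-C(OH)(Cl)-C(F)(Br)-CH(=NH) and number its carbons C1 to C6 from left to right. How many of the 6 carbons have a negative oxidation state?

Tallying each carbon's bonds:
C1: 1C, 1H, 1O, 1Cl → 0 − 1 + 1 + 1 = +1
C2: 2C, 1H, 1N → 0 − 1 + 1 = 0
C3: 2C, 1H, 1Cl → 0 − 1 + 1 = 0
C4: 2C, 1O, 1Cl → 0 + 1 + 1 = +2
C5: 2C, 1F, 1Br → 0 + 1 + 1 = +2
C6: 1C, 1H, 2N → 0 − 1 + 2 = +1
0 carbons meet the condition.

0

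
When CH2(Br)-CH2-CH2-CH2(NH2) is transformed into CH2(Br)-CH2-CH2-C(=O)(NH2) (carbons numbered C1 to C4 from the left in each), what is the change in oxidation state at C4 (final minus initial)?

+4

Before: C4 has 1 bond to C, 2 bonds to H, 1 bond to N → oxidation state -1.
After: C4 has 1 bond to C, 2 bonds to O, 1 bond to N → oxidation state +3.
Δ = +3 − (-1) = +4, so this is an oxidation at C4.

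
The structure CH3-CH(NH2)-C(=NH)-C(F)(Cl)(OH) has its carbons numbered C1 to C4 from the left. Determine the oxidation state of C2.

0

Count +1 for every bond to an atom more electronegative than carbon and −1 for every bond to one less electronegative; C–C bonds are 0.
C2 has one bond to C (0), one bond to C (0), one bond to N (+1), one bond to H (-1).
Oxidation state = 0 + 0 + 1 − 1 = 0.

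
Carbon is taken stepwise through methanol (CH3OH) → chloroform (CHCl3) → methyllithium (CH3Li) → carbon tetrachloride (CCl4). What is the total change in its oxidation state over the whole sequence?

+6

Carbon oxidation states along the series — methanol: -2, chloroform: +2, methyllithium: -4, carbon tetrachloride: +4.
Net change = +4 − (-2) = +6.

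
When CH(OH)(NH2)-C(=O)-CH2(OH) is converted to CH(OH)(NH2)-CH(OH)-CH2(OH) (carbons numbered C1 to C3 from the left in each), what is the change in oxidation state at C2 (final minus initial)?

Before: C2 has 2 bonds to C, 2 bonds to O → oxidation state +2.
After: C2 has 2 bonds to C, 1 bond to H, 1 bond to O → oxidation state 0.
Δ = 0 − (+2) = -2, so this is a reduction at C2.

-2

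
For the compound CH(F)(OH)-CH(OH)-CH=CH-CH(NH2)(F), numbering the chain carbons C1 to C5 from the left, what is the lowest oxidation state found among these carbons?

Tallying each carbon's bonds:
C1: 1C, 1H, 1O, 1F → 0 − 1 + 1 + 1 = +1
C2: 2C, 1H, 1O → 0 − 1 + 1 = 0
C3: 3C, 1H → 0 − 1 = -1
C4: 3C, 1H → 0 − 1 = -1
C5: 1C, 1H, 1N, 1F → 0 − 1 + 1 + 1 = +1
The lowest value is -1.

-1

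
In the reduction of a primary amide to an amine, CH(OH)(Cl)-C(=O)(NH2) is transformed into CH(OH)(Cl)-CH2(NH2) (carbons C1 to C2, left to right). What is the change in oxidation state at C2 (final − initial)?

-4

Before: C2 has 1 bond to C, 2 bonds to O, 1 bond to N → oxidation state +3.
After: C2 has 1 bond to C, 2 bonds to H, 1 bond to N → oxidation state -1.
Δ = -1 − (+3) = -4, so this is a reduction at C2.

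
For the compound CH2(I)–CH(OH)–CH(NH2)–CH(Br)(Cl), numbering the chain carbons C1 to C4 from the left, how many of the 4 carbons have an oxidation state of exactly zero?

2

Assign +1 per bond to O/N/halogen, −1 per bond to H or an electropositive element, and 0 per bond to carbon. Tallying each carbon:
C1: 1C, 2H, 1I → 0 − 2 + 1 = -1
C2: 2C, 1H, 1O → 0 − 1 + 1 = 0
C3: 2C, 1H, 1N → 0 − 1 + 1 = 0
C4: 1C, 1H, 1Cl, 1Br → 0 − 1 + 1 + 1 = +1
2 carbons (C2, C3) meet the condition.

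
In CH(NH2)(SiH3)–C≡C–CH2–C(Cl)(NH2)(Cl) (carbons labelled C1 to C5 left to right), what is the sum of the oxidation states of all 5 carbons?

0

Assign +1 per bond to O/N/halogen, −1 per bond to H or an electropositive element, and 0 per bond to carbon. Tallying each carbon:
C1: 1C, 1H, 1N, 1Si → 0 − 1 + 1 − 1 = -1
C2: 4C → 0 = 0
C3: 4C → 0 = 0
C4: 2C, 2H → 0 − 2 = -2
C5: 1C, 1N, 2Cl → 0 + 1 + 2 = +3
Sum = -1 + 0 + 0 − 2 + 3 = 0.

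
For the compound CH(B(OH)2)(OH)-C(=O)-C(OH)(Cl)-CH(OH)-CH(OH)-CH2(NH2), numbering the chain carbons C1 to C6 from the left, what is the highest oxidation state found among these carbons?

Bonds to more-electronegative neighbours contribute +1 each, bonds to H or metals contribute −1 each, and C–C bonds contribute 0. Tallying each carbon:
C1: 1C, 1H, 1O, 1B → 0 − 1 + 1 − 1 = -1
C2: 2C, 2O → 0 + 2 = +2
C3: 2C, 1O, 1Cl → 0 + 1 + 1 = +2
C4: 2C, 1H, 1O → 0 − 1 + 1 = 0
C5: 2C, 1H, 1O → 0 − 1 + 1 = 0
C6: 1C, 2H, 1N → 0 − 2 + 1 = -1
The highest value is +2.

+2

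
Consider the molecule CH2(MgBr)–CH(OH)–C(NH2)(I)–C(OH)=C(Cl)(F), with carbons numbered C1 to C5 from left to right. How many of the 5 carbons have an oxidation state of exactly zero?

1

Bonds to more-electronegative neighbours contribute +1 each, bonds to H or metals contribute −1 each, and C–C bonds contribute 0. Tallying each carbon:
C1: 1C, 2H, 1Mg → 0 − 2 − 1 = -3
C2: 2C, 1H, 1O → 0 − 1 + 1 = 0
C3: 2C, 1N, 1I → 0 + 1 + 1 = +2
C4: 3C, 1O → 0 + 1 = +1
C5: 2C, 1F, 1Cl → 0 + 1 + 1 = +2
1 carbon (C2) meets the condition.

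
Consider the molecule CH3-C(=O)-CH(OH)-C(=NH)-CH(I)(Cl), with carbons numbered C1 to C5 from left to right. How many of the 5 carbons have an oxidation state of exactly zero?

Count +1 for every bond to an atom more electronegative than carbon and −1 for every bond to one less electronegative; C–C bonds are 0. Tallying each carbon:
C1: 1C, 3H → 0 − 3 = -3
C2: 2C, 2O → 0 + 2 = +2
C3: 2C, 1H, 1O → 0 − 1 + 1 = 0
C4: 2C, 2N → 0 + 2 = +2
C5: 1C, 1H, 1Cl, 1I → 0 − 1 + 1 + 1 = +1
1 carbon (C3) meets the condition.

1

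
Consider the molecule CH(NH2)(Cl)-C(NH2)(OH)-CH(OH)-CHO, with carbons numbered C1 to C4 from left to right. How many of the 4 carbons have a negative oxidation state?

Tallying each carbon's bonds:
C1: 1C, 1H, 1N, 1Cl → 0 − 1 + 1 + 1 = +1
C2: 2C, 1O, 1N → 0 + 1 + 1 = +2
C3: 2C, 1H, 1O → 0 − 1 + 1 = 0
C4: 1C, 1H, 2O → 0 − 1 + 2 = +1
0 carbons meet the condition.

0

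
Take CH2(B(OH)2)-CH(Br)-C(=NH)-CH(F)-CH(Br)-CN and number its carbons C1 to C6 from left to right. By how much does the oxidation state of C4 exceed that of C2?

C4: 2C, 1H, 1F → 0 − 1 + 1 = 0
C2: 2C, 1H, 1Br → 0 − 1 + 1 = 0
Difference: 0 − (0) = 0.

0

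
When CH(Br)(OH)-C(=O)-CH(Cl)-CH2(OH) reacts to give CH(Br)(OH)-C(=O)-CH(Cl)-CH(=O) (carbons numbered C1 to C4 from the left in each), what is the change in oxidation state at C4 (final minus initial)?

+2

Before: C4 has 1 bond to C, 2 bonds to H, 1 bond to O → oxidation state -1.
After: C4 has 1 bond to C, 1 bond to H, 2 bonds to O → oxidation state +1.
Δ = +1 − (-1) = +2, so this is an oxidation at C4.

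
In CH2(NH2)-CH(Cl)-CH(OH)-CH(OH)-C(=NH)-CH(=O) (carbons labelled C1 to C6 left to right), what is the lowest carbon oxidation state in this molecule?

Tallying each carbon's bonds:
C1: 1C, 2H, 1N → 0 − 2 + 1 = -1
C2: 2C, 1H, 1Cl → 0 − 1 + 1 = 0
C3: 2C, 1H, 1O → 0 − 1 + 1 = 0
C4: 2C, 1H, 1O → 0 − 1 + 1 = 0
C5: 2C, 2N → 0 + 2 = +2
C6: 1C, 1H, 2O → 0 − 1 + 2 = +1
The lowest value is -1.

-1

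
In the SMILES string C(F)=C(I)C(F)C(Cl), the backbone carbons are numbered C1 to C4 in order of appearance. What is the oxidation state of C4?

Count +1 for every bond to an atom more electronegative than carbon and −1 for every bond to one less electronegative; C–C bonds are 0.
C4 has one bond to C (0), one bond to H (-1), one bond to H (-1), one bond to Cl (+1).
Oxidation state = 0 − 1 − 1 + 1 = -1.

-1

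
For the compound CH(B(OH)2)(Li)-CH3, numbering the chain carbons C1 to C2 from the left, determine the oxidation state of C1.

-3

C1 has one bond to C (0), one bond to B (-1), one bond to H (-1), one bond to Li (-1).
Oxidation state = 0 − 1 − 1 − 1 = -3.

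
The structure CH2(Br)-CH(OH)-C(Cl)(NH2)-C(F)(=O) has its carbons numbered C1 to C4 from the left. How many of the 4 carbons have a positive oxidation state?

2

Bonds to more-electronegative neighbours contribute +1 each, bonds to H or metals contribute −1 each, and C–C bonds contribute 0. Tallying each carbon:
C1: 1C, 2H, 1Br → 0 − 2 + 1 = -1
C2: 2C, 1H, 1O → 0 − 1 + 1 = 0
C3: 2C, 1N, 1Cl → 0 + 1 + 1 = +2
C4: 1C, 2O, 1F → 0 + 2 + 1 = +3
2 carbons (C3, C4) meet the condition.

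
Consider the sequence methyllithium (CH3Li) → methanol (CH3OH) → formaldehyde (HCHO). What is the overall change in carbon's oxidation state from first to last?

Carbon oxidation states along the series — methyllithium: -4, methanol: -2, formaldehyde: 0.
Net change = 0 − (-4) = +4.

+4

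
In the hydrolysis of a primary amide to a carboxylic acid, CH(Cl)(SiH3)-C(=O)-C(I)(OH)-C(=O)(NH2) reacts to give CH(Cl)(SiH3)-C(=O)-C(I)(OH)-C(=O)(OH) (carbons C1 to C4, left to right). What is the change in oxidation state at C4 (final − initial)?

Before: C4 has 1 bond to C, 2 bonds to O, 1 bond to N → oxidation state +3.
After: C4 has 1 bond to C, 3 bonds to O → oxidation state +3.
Δ = +3 − (+3) = 0, so no net redox change at C4.

0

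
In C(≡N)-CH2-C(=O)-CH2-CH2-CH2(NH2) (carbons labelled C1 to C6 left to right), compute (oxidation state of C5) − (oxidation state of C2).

C5: 2C, 2H → 0 − 2 = -2
C2: 2C, 2H → 0 − 2 = -2
Difference: -2 − (-2) = 0.

0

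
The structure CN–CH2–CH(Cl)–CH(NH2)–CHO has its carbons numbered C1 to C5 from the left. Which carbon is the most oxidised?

Each bond to a more electronegative atom (O, N, halogen) counts +1, each bond to a less electronegative atom (H, metal, B, Si) counts −1, and each C–C bond counts 0. Tallying each carbon:
C1: 1C, 3N → 0 + 3 = +3
C2: 2C, 2H → 0 − 2 = -2
C3: 2C, 1H, 1Cl → 0 − 1 + 1 = 0
C4: 2C, 1H, 1N → 0 − 1 + 1 = 0
C5: 1C, 1H, 2O → 0 − 1 + 2 = +1
The most oxidised carbon is C1 at +3.

C1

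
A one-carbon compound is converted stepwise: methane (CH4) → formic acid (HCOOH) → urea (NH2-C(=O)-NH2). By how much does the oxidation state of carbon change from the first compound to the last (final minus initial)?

Carbon oxidation states along the series — methane: -4, formic acid: +2, urea: +4.
Net change = +4 − (-4) = +8.

+8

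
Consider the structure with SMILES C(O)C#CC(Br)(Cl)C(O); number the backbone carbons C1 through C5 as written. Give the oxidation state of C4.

Bonds to more-electronegative neighbours contribute +1 each, bonds to H or metals contribute −1 each, and C–C bonds contribute 0.
C4 has one bond to C (0), one bond to C (0), one bond to Br (+1), one bond to Cl (+1).
Oxidation state = 0 + 0 + 1 + 1 = +2.

+2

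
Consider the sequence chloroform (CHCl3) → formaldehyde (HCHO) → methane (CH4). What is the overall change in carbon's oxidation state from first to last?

-6

Carbon oxidation states along the series — chloroform: +2, formaldehyde: 0, methane: -4.
Net change = -4 − (+2) = -6.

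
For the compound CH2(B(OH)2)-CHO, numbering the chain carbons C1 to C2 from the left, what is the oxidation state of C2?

C2 has one bond to C (0), a double bond to O (2×+1 = +2), one bond to H (-1).
Oxidation state = 0 + 2 − 1 = +1.

+1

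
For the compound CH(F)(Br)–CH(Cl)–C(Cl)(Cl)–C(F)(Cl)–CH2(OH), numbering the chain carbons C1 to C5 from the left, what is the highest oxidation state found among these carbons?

Tallying each carbon's bonds:
C1: 1C, 1H, 1F, 1Br → 0 − 1 + 1 + 1 = +1
C2: 2C, 1H, 1Cl → 0 − 1 + 1 = 0
C3: 2C, 2Cl → 0 + 2 = +2
C4: 2C, 1F, 1Cl → 0 + 1 + 1 = +2
C5: 1C, 2H, 1O → 0 − 2 + 1 = -1
The highest value is +2.

+2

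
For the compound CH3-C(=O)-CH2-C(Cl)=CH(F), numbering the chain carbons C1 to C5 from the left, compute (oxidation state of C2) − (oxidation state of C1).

+5

C2: 2C, 2O → 0 + 2 = +2
C1: 1C, 3H → 0 − 3 = -3
Difference: +2 − (-3) = +5.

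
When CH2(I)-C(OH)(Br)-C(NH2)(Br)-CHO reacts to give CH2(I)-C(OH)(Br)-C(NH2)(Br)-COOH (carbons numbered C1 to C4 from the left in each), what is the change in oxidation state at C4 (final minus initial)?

+2

Before: C4 has 1 bond to C, 1 bond to H, 2 bonds to O → oxidation state +1.
After: C4 has 1 bond to C, 3 bonds to O → oxidation state +3.
Δ = +3 − (+1) = +2, so this is an oxidation at C4.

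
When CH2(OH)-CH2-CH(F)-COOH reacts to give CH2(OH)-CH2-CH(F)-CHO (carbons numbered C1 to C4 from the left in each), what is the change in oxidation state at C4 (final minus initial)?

-2

Before: C4 has 1 bond to C, 3 bonds to O → oxidation state +3.
After: C4 has 1 bond to C, 1 bond to H, 2 bonds to O → oxidation state +1.
Δ = +1 − (+3) = -2, so this is a reduction at C4.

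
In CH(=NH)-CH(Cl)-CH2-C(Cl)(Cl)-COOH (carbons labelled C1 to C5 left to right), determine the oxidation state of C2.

Bonds to more-electronegative neighbours contribute +1 each, bonds to H or metals contribute −1 each, and C–C bonds contribute 0.
C2 has one bond to C (0), one bond to C (0), one bond to Cl (+1), one bond to H (-1).
Oxidation state = 0 + 0 + 1 − 1 = 0.

0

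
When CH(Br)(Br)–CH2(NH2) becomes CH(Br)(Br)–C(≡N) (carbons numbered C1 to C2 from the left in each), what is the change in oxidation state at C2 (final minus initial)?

+4

Before: C2 has 1 bond to C, 2 bonds to H, 1 bond to N → oxidation state -1.
After: C2 has 1 bond to C, 3 bonds to N → oxidation state +3.
Δ = +3 − (-1) = +4, so this is an oxidation at C2.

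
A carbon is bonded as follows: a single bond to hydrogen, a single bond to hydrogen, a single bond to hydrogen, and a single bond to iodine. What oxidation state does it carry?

Bonds to more-electronegative neighbours contribute +1 each, bonds to H or metals contribute −1 each, and C–C bonds contribute 0.
The carbon has one bond to H (-1), one bond to I (+1), one bond to H (-1), one bond to H (-1).
Oxidation state = -1 + 1 − 1 − 1 = -2.

-2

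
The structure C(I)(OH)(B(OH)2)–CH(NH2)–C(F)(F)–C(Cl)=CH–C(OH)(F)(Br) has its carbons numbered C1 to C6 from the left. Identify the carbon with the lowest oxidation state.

C5

Tallying each carbon's bonds:
C1: 1C, 1O, 1I, 1B → 0 + 1 + 1 − 1 = +1
C2: 2C, 1H, 1N → 0 − 1 + 1 = 0
C3: 2C, 2F → 0 + 2 = +2
C4: 3C, 1Cl → 0 + 1 = +1
C5: 3C, 1H → 0 − 1 = -1
C6: 1C, 1O, 1F, 1Br → 0 + 1 + 1 + 1 = +3
The most reduced carbon is C5 at -1.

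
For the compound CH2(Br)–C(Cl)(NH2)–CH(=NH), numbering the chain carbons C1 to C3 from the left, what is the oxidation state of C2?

+2

C2 has one bond to C (0), one bond to C (0), one bond to Cl (+1), one bond to N (+1).
Oxidation state = 0 + 0 + 1 + 1 = +2.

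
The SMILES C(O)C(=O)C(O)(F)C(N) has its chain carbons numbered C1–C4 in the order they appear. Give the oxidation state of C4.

Each bond to a more electronegative atom (O, N, halogen) counts +1, each bond to a less electronegative atom (H, metal, B, Si) counts −1, and each C–C bond counts 0.
C4 has one bond to C (0), one bond to N (+1), one bond to H (-1), one bond to H (-1).
Oxidation state = 0 + 1 − 1 − 1 = -1.

-1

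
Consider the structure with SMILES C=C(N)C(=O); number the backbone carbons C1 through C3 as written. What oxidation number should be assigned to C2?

+1

C2 has a double bond to C (2×0 = 0), one bond to C (0), one bond to N (+1).
Oxidation state = 0 + 0 + 1 = +1.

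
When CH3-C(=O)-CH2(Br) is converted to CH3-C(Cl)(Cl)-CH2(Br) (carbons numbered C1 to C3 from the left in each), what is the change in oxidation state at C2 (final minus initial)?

Before: C2 has 2 bonds to C, 2 bonds to O → oxidation state +2.
After: C2 has 2 bonds to C, 2 bonds to Cl → oxidation state +2.
Δ = +2 − (+2) = 0, so no net redox change at C2.

0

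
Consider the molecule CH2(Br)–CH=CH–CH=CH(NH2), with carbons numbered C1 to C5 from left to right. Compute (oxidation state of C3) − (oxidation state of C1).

C3: 3C, 1H → 0 − 1 = -1
C1: 1C, 2H, 1Br → 0 − 2 + 1 = -1
Difference: -1 − (-1) = 0.

0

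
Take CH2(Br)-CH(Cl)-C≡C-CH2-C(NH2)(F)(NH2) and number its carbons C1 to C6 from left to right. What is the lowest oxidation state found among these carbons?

Assign +1 per bond to O/N/halogen, −1 per bond to H or an electropositive element, and 0 per bond to carbon. Tallying each carbon:
C1: 1C, 2H, 1Br → 0 − 2 + 1 = -1
C2: 2C, 1H, 1Cl → 0 − 1 + 1 = 0
C3: 4C → 0 = 0
C4: 4C → 0 = 0
C5: 2C, 2H → 0 − 2 = -2
C6: 1C, 2N, 1F → 0 + 2 + 1 = +3
The lowest value is -2.

-2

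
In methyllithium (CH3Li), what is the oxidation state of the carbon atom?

The carbon has one bond to H (-1), one bond to H (-1), one bond to H (-1), one bond to Li (-1).
Oxidation state = -1 − 1 − 1 − 1 = -4.

-4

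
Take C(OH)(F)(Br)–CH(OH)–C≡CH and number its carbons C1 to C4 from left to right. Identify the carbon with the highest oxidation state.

C1

Tallying each carbon's bonds:
C1: 1C, 1O, 1F, 1Br → 0 + 1 + 1 + 1 = +3
C2: 2C, 1H, 1O → 0 − 1 + 1 = 0
C3: 4C → 0 = 0
C4: 3C, 1H → 0 − 1 = -1
The most oxidised carbon is C1 at +3.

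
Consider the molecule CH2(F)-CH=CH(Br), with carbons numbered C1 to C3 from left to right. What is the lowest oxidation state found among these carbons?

-1

Tallying each carbon's bonds:
C1: 1C, 2H, 1F → 0 − 2 + 1 = -1
C2: 3C, 1H → 0 − 1 = -1
C3: 2C, 1H, 1Br → 0 − 1 + 1 = 0
The lowest value is -1.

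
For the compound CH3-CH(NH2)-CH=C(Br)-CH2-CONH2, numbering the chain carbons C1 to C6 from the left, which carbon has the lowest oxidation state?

Each bond to a more electronegative atom (O, N, halogen) counts +1, each bond to a less electronegative atom (H, metal, B, Si) counts −1, and each C–C bond counts 0. Tallying each carbon:
C1: 1C, 3H → 0 − 3 = -3
C2: 2C, 1H, 1N → 0 − 1 + 1 = 0
C3: 3C, 1H → 0 − 1 = -1
C4: 3C, 1Br → 0 + 1 = +1
C5: 2C, 2H → 0 − 2 = -2
C6: 1C, 2O, 1N → 0 + 2 + 1 = +3
The most reduced carbon is C1 at -3.

C1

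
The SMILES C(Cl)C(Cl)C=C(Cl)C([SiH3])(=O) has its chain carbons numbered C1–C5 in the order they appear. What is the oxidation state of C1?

C1 has one bond to C (0), one bond to Cl (+1), one bond to H (-1), one bond to H (-1).
Oxidation state = 0 + 1 − 1 − 1 = -1.

-1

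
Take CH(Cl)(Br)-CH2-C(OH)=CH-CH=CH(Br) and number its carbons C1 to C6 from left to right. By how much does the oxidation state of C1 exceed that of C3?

0

C1: 1C, 1H, 1Cl, 1Br → 0 − 1 + 1 + 1 = +1
C3: 3C, 1O → 0 + 1 = +1
Difference: +1 − (+1) = 0.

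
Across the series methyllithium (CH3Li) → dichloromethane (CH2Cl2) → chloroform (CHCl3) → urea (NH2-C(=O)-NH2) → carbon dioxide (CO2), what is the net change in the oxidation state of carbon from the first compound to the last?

Carbon oxidation states along the series — methyllithium: -4, dichloromethane: 0, chloroform: +2, urea: +4, carbon dioxide: +4.
Net change = +4 − (-4) = +8.

+8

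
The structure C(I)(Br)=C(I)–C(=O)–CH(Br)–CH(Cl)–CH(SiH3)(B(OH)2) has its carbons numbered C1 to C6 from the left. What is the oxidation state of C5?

Count +1 for every bond to an atom more electronegative than carbon and −1 for every bond to one less electronegative; C–C bonds are 0.
C5 has one bond to C (0), one bond to C (0), one bond to Cl (+1), one bond to H (-1).
Oxidation state = 0 + 0 + 1 − 1 = 0.

0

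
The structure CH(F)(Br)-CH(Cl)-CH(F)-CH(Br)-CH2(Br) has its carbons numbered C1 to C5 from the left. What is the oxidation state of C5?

-1

C5 has one bond to C (0), one bond to H (-1), one bond to Br (+1), one bond to H (-1).
Oxidation state = 0 − 1 + 1 − 1 = -1.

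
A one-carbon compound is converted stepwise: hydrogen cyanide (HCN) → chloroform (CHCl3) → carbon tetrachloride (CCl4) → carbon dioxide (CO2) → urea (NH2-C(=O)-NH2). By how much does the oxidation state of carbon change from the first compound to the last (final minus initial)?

+2

Carbon oxidation states along the series — hydrogen cyanide: +2, chloroform: +2, carbon tetrachloride: +4, carbon dioxide: +4, urea: +4.
Net change = +4 − (+2) = +2.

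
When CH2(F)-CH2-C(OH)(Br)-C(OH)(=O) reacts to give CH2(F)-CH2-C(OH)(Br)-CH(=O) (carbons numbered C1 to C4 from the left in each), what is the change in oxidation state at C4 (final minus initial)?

-2

Before: C4 has 1 bond to C, 3 bonds to O → oxidation state +3.
After: C4 has 1 bond to C, 1 bond to H, 2 bonds to O → oxidation state +1.
Δ = +1 − (+3) = -2, so this is a reduction at C4.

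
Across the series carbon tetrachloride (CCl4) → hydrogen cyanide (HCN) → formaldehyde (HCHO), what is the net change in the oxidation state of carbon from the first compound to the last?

-4

Carbon oxidation states along the series — carbon tetrachloride: +4, hydrogen cyanide: +2, formaldehyde: 0.
Net change = 0 − (+4) = -4.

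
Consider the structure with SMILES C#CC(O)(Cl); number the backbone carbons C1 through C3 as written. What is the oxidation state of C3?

+1

Assign +1 per bond to O/N/halogen, −1 per bond to H or an electropositive element, and 0 per bond to carbon.
C3 has one bond to C (0), one bond to O (+1), one bond to Cl (+1), one bond to H (-1).
Oxidation state = 0 + 1 + 1 − 1 = +1.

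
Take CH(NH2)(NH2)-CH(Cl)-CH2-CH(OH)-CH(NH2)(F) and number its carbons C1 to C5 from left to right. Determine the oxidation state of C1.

+1

Each bond to a more electronegative atom (O, N, halogen) counts +1, each bond to a less electronegative atom (H, metal, B, Si) counts −1, and each C–C bond counts 0.
C1 has one bond to C (0), one bond to N (+1), one bond to H (-1), one bond to N (+1).
Oxidation state = 0 + 1 − 1 + 1 = +1.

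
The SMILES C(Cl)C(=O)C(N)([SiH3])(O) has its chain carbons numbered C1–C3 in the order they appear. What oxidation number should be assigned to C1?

Count +1 for every bond to an atom more electronegative than carbon and −1 for every bond to one less electronegative; C–C bonds are 0.
C1 has one bond to C (0), one bond to H (-1), one bond to Cl (+1), one bond to H (-1).
Oxidation state = 0 − 1 + 1 − 1 = -1.

-1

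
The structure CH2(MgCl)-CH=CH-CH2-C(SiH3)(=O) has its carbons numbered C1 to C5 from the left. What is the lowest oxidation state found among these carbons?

-3

Tallying each carbon's bonds:
C1: 1C, 2H, 1Mg → 0 − 2 − 1 = -3
C2: 3C, 1H → 0 − 1 = -1
C3: 3C, 1H → 0 − 1 = -1
C4: 2C, 2H → 0 − 2 = -2
C5: 1C, 2O, 1Si → 0 + 2 − 1 = +1
The lowest value is -3.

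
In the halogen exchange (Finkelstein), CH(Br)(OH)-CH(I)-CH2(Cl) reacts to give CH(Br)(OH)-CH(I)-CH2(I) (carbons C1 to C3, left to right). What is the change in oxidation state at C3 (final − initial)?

0

Before: C3 has 1 bond to C, 2 bonds to H, 1 bond to Cl → oxidation state -1.
After: C3 has 1 bond to C, 2 bonds to H, 1 bond to I → oxidation state -1.
Δ = -1 − (-1) = 0, so no net redox change at C3.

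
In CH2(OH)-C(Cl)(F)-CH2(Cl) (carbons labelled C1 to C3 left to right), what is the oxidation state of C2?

C2 has one bond to C (0), one bond to C (0), one bond to Cl (+1), one bond to F (+1).
Oxidation state = 0 + 0 + 1 + 1 = +2.

+2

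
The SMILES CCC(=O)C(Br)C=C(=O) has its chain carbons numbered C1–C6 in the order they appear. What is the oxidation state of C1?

Each bond to a more electronegative atom (O, N, halogen) counts +1, each bond to a less electronegative atom (H, metal, B, Si) counts −1, and each C–C bond counts 0.
C1 has one bond to C (0), one bond to H (-1), one bond to H (-1), one bond to H (-1).
Oxidation state = 0 − 1 − 1 − 1 = -3.

-3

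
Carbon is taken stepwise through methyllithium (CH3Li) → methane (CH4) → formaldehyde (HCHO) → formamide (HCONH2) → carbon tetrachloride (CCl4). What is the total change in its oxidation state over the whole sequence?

+8

Carbon oxidation states along the series — methyllithium: -4, methane: -4, formaldehyde: 0, formamide: +2, carbon tetrachloride: +4.
Net change = +4 − (-4) = +8.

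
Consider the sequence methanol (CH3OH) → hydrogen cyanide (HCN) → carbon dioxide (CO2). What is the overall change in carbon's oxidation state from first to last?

+6

Carbon oxidation states along the series — methanol: -2, hydrogen cyanide: +2, carbon dioxide: +4.
Net change = +4 − (-2) = +6.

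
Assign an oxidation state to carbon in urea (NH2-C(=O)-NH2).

+4

The carbon has one bond to N (+1), a double bond to O (2×+1 = +2), one bond to N (+1).
Oxidation state = +1 + 2 + 1 = +4.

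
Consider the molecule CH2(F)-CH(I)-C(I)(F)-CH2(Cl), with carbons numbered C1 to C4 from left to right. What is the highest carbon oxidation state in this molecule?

Assign +1 per bond to O/N/halogen, −1 per bond to H or an electropositive element, and 0 per bond to carbon. Tallying each carbon:
C1: 1C, 2H, 1F → 0 − 2 + 1 = -1
C2: 2C, 1H, 1I → 0 − 1 + 1 = 0
C3: 2C, 1F, 1I → 0 + 1 + 1 = +2
C4: 1C, 2H, 1Cl → 0 − 2 + 1 = -1
The highest value is +2.

+2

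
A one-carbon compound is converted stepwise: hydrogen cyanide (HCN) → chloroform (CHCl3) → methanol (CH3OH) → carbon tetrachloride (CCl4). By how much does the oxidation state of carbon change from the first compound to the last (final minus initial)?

+2

Carbon oxidation states along the series — hydrogen cyanide: +2, chloroform: +2, methanol: -2, carbon tetrachloride: +4.
Net change = +4 − (+2) = +2.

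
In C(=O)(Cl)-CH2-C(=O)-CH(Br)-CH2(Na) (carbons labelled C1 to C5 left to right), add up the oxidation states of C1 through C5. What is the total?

Each bond to a more electronegative atom (O, N, halogen) counts +1, each bond to a less electronegative atom (H, metal, B, Si) counts −1, and each C–C bond counts 0. Tallying each carbon:
C1: 1C, 2O, 1Cl → 0 + 2 + 1 = +3
C2: 2C, 2H → 0 − 2 = -2
C3: 2C, 2O → 0 + 2 = +2
C4: 2C, 1H, 1Br → 0 − 1 + 1 = 0
C5: 1C, 2H, 1Na → 0 − 2 − 1 = -3
Sum = +3 − 2 + 2 + 0 − 3 = 0.

0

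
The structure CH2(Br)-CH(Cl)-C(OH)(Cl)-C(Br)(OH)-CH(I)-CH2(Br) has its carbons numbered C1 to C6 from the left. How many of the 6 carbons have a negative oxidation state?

Each bond to a more electronegative atom (O, N, halogen) counts +1, each bond to a less electronegative atom (H, metal, B, Si) counts −1, and each C–C bond counts 0. Tallying each carbon:
C1: 1C, 2H, 1Br → 0 − 2 + 1 = -1
C2: 2C, 1H, 1Cl → 0 − 1 + 1 = 0
C3: 2C, 1O, 1Cl → 0 + 1 + 1 = +2
C4: 2C, 1O, 1Br → 0 + 1 + 1 = +2
C5: 2C, 1H, 1I → 0 − 1 + 1 = 0
C6: 1C, 2H, 1Br → 0 − 2 + 1 = -1
2 carbons (C1, C6) meet the condition.

2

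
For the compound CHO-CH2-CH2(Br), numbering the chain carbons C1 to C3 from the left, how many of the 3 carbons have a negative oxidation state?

2

Count +1 for every bond to an atom more electronegative than carbon and −1 for every bond to one less electronegative; C–C bonds are 0. Tallying each carbon:
C1: 1C, 1H, 2O → 0 − 1 + 2 = +1
C2: 2C, 2H → 0 − 2 = -2
C3: 1C, 2H, 1Br → 0 − 2 + 1 = -1
2 carbons (C2, C3) meet the condition.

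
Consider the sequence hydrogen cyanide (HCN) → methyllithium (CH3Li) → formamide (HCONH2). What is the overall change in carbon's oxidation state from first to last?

Carbon oxidation states along the series — hydrogen cyanide: +2, methyllithium: -4, formamide: +2.
Net change = +2 − (+2) = 0.

0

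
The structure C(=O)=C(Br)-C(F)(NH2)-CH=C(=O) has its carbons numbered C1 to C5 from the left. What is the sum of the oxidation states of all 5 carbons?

Bonds to more-electronegative neighbours contribute +1 each, bonds to H or metals contribute −1 each, and C–C bonds contribute 0. Tallying each carbon:
C1: 2C, 2O → 0 + 2 = +2
C2: 3C, 1Br → 0 + 1 = +1
C3: 2C, 1N, 1F → 0 + 1 + 1 = +2
C4: 3C, 1H → 0 − 1 = -1
C5: 2C, 2O → 0 + 2 = +2
Sum = +2 + 1 + 2 − 1 + 2 = +6.

+6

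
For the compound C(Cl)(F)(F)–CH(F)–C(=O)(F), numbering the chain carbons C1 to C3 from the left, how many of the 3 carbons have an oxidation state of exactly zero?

Tallying each carbon's bonds:
C1: 1C, 2F, 1Cl → 0 + 2 + 1 = +3
C2: 2C, 1H, 1F → 0 − 1 + 1 = 0
C3: 1C, 2O, 1F → 0 + 2 + 1 = +3
1 carbon (C2) meets the condition.

1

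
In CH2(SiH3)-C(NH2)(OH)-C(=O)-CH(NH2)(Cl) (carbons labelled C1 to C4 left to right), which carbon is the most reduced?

Tallying each carbon's bonds:
C1: 1C, 2H, 1Si → 0 − 2 − 1 = -3
C2: 2C, 1O, 1N → 0 + 1 + 1 = +2
C3: 2C, 2O → 0 + 2 = +2
C4: 1C, 1H, 1N, 1Cl → 0 − 1 + 1 + 1 = +1
The most reduced carbon is C1 at -3.

C1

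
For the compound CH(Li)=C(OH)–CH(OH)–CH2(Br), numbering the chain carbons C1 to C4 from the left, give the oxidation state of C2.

+1

Count +1 for every bond to an atom more electronegative than carbon and −1 for every bond to one less electronegative; C–C bonds are 0.
C2 has a double bond to C (2×0 = 0), one bond to C (0), one bond to O (+1).
Oxidation state = 0 + 0 + 1 = +1.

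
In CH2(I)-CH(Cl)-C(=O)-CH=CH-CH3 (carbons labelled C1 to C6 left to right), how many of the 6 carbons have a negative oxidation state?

Tallying each carbon's bonds:
C1: 1C, 2H, 1I → 0 − 2 + 1 = -1
C2: 2C, 1H, 1Cl → 0 − 1 + 1 = 0
C3: 2C, 2O → 0 + 2 = +2
C4: 3C, 1H → 0 − 1 = -1
C5: 3C, 1H → 0 − 1 = -1
C6: 1C, 3H → 0 − 3 = -3
4 carbons (C1, C4, C5, C6) meet the condition.

4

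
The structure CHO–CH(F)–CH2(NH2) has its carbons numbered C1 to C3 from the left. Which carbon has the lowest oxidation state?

Assign +1 per bond to O/N/halogen, −1 per bond to H or an electropositive element, and 0 per bond to carbon. Tallying each carbon:
C1: 1C, 1H, 2O → 0 − 1 + 2 = +1
C2: 2C, 1H, 1F → 0 − 1 + 1 = 0
C3: 1C, 2H, 1N → 0 − 2 + 1 = -1
The most reduced carbon is C3 at -1.

C3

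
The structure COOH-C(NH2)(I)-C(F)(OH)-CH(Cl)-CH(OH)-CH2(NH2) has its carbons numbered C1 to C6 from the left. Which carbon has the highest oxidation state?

C1

Tallying each carbon's bonds:
C1: 1C, 3O → 0 + 3 = +3
C2: 2C, 1N, 1I → 0 + 1 + 1 = +2
C3: 2C, 1O, 1F → 0 + 1 + 1 = +2
C4: 2C, 1H, 1Cl → 0 − 1 + 1 = 0
C5: 2C, 1H, 1O → 0 − 1 + 1 = 0
C6: 1C, 2H, 1N → 0 − 2 + 1 = -1
The most oxidised carbon is C1 at +3.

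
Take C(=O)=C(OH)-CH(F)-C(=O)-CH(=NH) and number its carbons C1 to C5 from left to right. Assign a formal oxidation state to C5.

Count +1 for every bond to an atom more electronegative than carbon and −1 for every bond to one less electronegative; C–C bonds are 0.
C5 has one bond to C (0), one bond to H (-1), a double bond to N (2×+1 = +2).
Oxidation state = 0 − 1 + 2 = +1.

+1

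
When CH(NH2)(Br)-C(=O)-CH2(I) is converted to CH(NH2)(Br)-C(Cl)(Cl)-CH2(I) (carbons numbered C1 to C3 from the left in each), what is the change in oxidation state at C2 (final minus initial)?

Before: C2 has 2 bonds to C, 2 bonds to O → oxidation state +2.
After: C2 has 2 bonds to C, 2 bonds to Cl → oxidation state +2.
Δ = +2 − (+2) = 0, so no net redox change at C2.

0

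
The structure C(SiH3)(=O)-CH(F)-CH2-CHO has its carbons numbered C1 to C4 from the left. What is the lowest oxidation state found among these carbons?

-2

Each bond to a more electronegative atom (O, N, halogen) counts +1, each bond to a less electronegative atom (H, metal, B, Si) counts −1, and each C–C bond counts 0. Tallying each carbon:
C1: 1C, 2O, 1Si → 0 + 2 − 1 = +1
C2: 2C, 1H, 1F → 0 − 1 + 1 = 0
C3: 2C, 2H → 0 − 2 = -2
C4: 1C, 1H, 2O → 0 − 1 + 2 = +1
The lowest value is -2.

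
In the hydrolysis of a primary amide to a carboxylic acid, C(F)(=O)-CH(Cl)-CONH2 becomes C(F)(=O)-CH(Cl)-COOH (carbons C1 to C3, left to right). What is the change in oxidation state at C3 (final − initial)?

0

Before: C3 has 1 bond to C, 2 bonds to O, 1 bond to N → oxidation state +3.
After: C3 has 1 bond to C, 3 bonds to O → oxidation state +3.
Δ = +3 − (+3) = 0, so no net redox change at C3.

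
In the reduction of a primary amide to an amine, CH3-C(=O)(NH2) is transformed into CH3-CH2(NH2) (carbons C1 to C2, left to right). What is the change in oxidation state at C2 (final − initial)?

-4

Before: C2 has 1 bond to C, 2 bonds to O, 1 bond to N → oxidation state +3.
After: C2 has 1 bond to C, 2 bonds to H, 1 bond to N → oxidation state -1.
Δ = -1 − (+3) = -4, so this is a reduction at C2.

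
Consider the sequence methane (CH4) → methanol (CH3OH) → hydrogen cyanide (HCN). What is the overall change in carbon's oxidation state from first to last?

+6

Carbon oxidation states along the series — methane: -4, methanol: -2, hydrogen cyanide: +2.
Net change = +2 − (-4) = +6.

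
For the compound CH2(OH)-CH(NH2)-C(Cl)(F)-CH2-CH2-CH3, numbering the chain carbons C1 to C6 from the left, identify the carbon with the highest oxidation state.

C3

Tallying each carbon's bonds:
C1: 1C, 2H, 1O → 0 − 2 + 1 = -1
C2: 2C, 1H, 1N → 0 − 1 + 1 = 0
C3: 2C, 1F, 1Cl → 0 + 1 + 1 = +2
C4: 2C, 2H → 0 − 2 = -2
C5: 2C, 2H → 0 − 2 = -2
C6: 1C, 3H → 0 − 3 = -3
The most oxidised carbon is C3 at +2.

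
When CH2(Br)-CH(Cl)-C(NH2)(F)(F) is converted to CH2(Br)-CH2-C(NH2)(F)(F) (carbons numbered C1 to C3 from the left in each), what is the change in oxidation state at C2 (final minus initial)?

-2

Before: C2 has 2 bonds to C, 1 bond to H, 1 bond to Cl → oxidation state 0.
After: C2 has 2 bonds to C, 2 bonds to H → oxidation state -2.
Δ = -2 − (0) = -2, so this is a reduction at C2.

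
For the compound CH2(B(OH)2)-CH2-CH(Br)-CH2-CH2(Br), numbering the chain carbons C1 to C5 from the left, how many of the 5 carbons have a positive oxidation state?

0

Count +1 for every bond to an atom more electronegative than carbon and −1 for every bond to one less electronegative; C–C bonds are 0. Tallying each carbon:
C1: 1C, 2H, 1B → 0 − 2 − 1 = -3
C2: 2C, 2H → 0 − 2 = -2
C3: 2C, 1H, 1Br → 0 − 1 + 1 = 0
C4: 2C, 2H → 0 − 2 = -2
C5: 1C, 2H, 1Br → 0 − 2 + 1 = -1
0 carbons meet the condition.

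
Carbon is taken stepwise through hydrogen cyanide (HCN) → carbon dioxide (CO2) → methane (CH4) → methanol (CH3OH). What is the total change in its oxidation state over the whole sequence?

-4

Carbon oxidation states along the series — hydrogen cyanide: +2, carbon dioxide: +4, methane: -4, methanol: -2.
Net change = -2 − (+2) = -4.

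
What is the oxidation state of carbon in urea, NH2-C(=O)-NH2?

The carbon has one bond to N (+1), a double bond to O (2×+1 = +2), one bond to N (+1).
Oxidation state = +1 + 2 + 1 = +4.

+4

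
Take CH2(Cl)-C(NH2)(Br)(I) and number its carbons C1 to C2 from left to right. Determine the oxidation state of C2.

Assign +1 per bond to O/N/halogen, −1 per bond to H or an electropositive element, and 0 per bond to carbon.
C2 has one bond to C (0), one bond to N (+1), one bond to Br (+1), one bond to I (+1).
Oxidation state = 0 + 1 + 1 + 1 = +3.

+3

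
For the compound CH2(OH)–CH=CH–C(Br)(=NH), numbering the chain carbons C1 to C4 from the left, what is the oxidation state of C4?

C4 has one bond to C (0), one bond to Br (+1), a double bond to N (2×+1 = +2).
Oxidation state = 0 + 1 + 2 = +3.

+3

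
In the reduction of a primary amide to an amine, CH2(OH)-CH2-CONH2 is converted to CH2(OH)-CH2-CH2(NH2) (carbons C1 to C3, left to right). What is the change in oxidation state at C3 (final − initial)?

-4

Before: C3 has 1 bond to C, 2 bonds to O, 1 bond to N → oxidation state +3.
After: C3 has 1 bond to C, 2 bonds to H, 1 bond to N → oxidation state -1.
Δ = -1 − (+3) = -4, so this is a reduction at C3.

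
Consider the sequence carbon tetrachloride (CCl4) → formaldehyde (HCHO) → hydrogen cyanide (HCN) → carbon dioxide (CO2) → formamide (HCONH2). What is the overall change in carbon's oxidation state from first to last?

-2

Carbon oxidation states along the series — carbon tetrachloride: +4, formaldehyde: 0, hydrogen cyanide: +2, carbon dioxide: +4, formamide: +2.
Net change = +2 − (+4) = -2.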